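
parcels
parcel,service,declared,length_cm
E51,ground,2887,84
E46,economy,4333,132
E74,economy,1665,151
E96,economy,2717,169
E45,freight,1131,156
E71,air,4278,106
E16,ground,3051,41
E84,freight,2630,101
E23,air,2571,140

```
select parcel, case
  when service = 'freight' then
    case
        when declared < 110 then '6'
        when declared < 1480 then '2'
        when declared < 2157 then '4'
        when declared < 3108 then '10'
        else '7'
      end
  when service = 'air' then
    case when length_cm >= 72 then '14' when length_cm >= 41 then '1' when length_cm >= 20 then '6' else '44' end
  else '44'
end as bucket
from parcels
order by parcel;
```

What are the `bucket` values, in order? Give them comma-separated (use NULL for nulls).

parcel=E16: service='ground' → outer ELSE → 44
parcel=E23: service='air' → inner[length_cm >= 72] → 14
parcel=E45: service='freight' → inner[declared < 1480] → 2
parcel=E46: service='economy' → outer ELSE → 44
parcel=E51: service='ground' → outer ELSE → 44
parcel=E71: service='air' → inner[length_cm >= 72] → 14
parcel=E74: service='economy' → outer ELSE → 44
parcel=E84: service='freight' → inner[declared < 3108] → 10
parcel=E96: service='economy' → outer ELSE → 44

44, 14, 2, 44, 44, 14, 44, 10, 44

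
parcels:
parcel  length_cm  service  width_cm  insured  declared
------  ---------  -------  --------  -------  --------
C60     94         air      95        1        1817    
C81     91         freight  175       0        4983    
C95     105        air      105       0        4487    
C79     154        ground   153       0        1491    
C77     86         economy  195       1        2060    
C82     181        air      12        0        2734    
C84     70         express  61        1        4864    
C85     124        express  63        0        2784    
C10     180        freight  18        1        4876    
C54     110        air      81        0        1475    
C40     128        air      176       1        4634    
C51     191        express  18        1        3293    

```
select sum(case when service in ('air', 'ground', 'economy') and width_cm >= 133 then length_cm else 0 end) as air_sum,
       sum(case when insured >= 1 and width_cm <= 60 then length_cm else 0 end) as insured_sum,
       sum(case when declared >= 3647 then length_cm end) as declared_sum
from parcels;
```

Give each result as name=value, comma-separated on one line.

[air_sum: service in ('air', 'ground', 'economy') and width_cm >= 133]
parcel=C60: ✗
parcel=C81: ✗
parcel=C95: ✗
parcel=C79: ✓ → 154
parcel=C77: ✓ → 86
parcel=C82: ✗
parcel=C84: ✗
parcel=C85: ✗
parcel=C10: ✗
parcel=C54: ✗
parcel=C40: ✓ → 128
parcel=C51: ✗
air_sum = 154 + 86 + 128 = 368
—
[insured_sum: insured >= 1 and width_cm <= 60]
parcel=C60: ✗
parcel=C81: ✗
parcel=C95: ✗
parcel=C79: ✗
parcel=C77: ✗
parcel=C82: ✗
parcel=C84: ✗
parcel=C85: ✗
parcel=C10: ✓ → 180
parcel=C54: ✗
parcel=C40: ✗
parcel=C51: ✓ → 191
insured_sum = 180 + 191 = 371
—
[declared_sum: declared >= 3647]
parcel=C60: ✗
parcel=C81: ✓ → 91
parcel=C95: ✓ → 105
parcel=C79: ✗
parcel=C77: ✗
parcel=C82: ✗
parcel=C84: ✓ → 70
parcel=C85: ✗
parcel=C10: ✓ → 180
parcel=C54: ✗
parcel=C40: ✓ → 128
parcel=C51: ✗
declared_sum = 91 + 105 + 70 + 180 + 128 = 574

air_sum=368, insured_sum=371, declared_sum=574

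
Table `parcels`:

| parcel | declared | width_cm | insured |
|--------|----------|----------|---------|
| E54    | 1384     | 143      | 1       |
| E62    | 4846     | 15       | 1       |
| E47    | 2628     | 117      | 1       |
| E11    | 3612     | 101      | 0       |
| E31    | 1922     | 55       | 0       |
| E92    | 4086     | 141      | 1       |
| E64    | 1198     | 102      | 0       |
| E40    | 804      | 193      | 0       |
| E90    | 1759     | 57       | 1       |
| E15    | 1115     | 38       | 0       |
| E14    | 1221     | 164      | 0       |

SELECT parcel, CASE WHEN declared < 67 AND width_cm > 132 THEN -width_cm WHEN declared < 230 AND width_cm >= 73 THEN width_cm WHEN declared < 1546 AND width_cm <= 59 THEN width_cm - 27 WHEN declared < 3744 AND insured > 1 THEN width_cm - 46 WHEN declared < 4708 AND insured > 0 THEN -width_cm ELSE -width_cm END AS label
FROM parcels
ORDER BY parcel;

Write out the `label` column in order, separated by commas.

-101, -164, 11, -55, -193, -117, -143, -15, -102, -57, -141

parcel=E11: ELSE → -101
parcel=E14: ELSE → -164
parcel=E15: declared < 1546 AND width_cm <= 59 → 11
parcel=E31: ELSE → -55
parcel=E40: ELSE → -193
parcel=E47: declared < 4708 AND insured > 0 → -117
parcel=E54: declared < 4708 AND insured > 0 → -143
parcel=E62: ELSE → -15
parcel=E64: ELSE → -102
parcel=E90: declared < 4708 AND insured > 0 → -57
parcel=E92: declared < 4708 AND insured > 0 → -141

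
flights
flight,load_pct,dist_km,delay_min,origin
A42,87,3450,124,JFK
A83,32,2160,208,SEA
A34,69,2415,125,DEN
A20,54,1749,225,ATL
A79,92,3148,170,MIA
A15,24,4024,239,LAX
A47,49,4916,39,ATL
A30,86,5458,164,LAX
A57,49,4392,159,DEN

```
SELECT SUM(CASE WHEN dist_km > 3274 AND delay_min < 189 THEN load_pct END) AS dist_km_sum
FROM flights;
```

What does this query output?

flight=A42: ✓ → 87
flight=A83: ✗
flight=A34: ✗
flight=A20: ✗
flight=A79: ✗
flight=A15: ✗
flight=A47: ✓ → 49
flight=A30: ✓ → 86
flight=A57: ✓ → 49
dist_km_sum = 87 + 49 + 86 + 49 = 271

271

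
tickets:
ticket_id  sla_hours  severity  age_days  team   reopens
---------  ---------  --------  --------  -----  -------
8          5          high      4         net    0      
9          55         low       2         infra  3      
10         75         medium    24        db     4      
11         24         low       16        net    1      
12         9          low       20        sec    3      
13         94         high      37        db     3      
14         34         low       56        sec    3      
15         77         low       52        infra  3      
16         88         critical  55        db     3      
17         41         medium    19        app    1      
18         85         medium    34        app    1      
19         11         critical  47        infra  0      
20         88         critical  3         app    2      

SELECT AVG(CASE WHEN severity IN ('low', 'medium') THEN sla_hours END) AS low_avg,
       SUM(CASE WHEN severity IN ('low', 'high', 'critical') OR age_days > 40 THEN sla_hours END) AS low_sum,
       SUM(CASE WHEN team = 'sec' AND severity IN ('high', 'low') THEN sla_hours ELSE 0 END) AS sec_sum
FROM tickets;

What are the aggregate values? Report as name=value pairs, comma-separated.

[low_avg: severity IN ('low', 'medium')]
ticket_id=8: ✗
ticket_id=9: ✓ → 55
ticket_id=10: ✓ → 75
ticket_id=11: ✓ → 24
ticket_id=12: ✓ → 9
ticket_id=13: ✗
ticket_id=14: ✓ → 34
ticket_id=15: ✓ → 77
ticket_id=16: ✗
ticket_id=17: ✓ → 41
ticket_id=18: ✓ → 85
ticket_id=19: ✗
ticket_id=20: ✗
low_avg = (55 + 75 + 24 + 9 + 34 + 77 + 41 + 85) / 8 = 50
—
[low_sum: severity IN ('low', 'high', 'critical') OR age_days > 40]
ticket_id=8: ✓ → 5
ticket_id=9: ✓ → 55
ticket_id=10: ✗
ticket_id=11: ✓ → 24
ticket_id=12: ✓ → 9
ticket_id=13: ✓ → 94
ticket_id=14: ✓ → 34
ticket_id=15: ✓ → 77
ticket_id=16: ✓ → 88
ticket_id=17: ✗
ticket_id=18: ✗
ticket_id=19: ✓ → 11
ticket_id=20: ✓ → 88
low_sum = 5 + 55 + 24 + 9 + 94 + 34 + 77 + 88 + 11 + 88 = 485
—
[sec_sum: team = 'sec' AND severity IN ('high', 'low')]
ticket_id=8: ✗
ticket_id=9: ✗
ticket_id=10: ✗
ticket_id=11: ✗
ticket_id=12: ✓ → 9
ticket_id=13: ✗
ticket_id=14: ✓ → 34
ticket_id=15: ✗
ticket_id=16: ✗
ticket_id=17: ✗
ticket_id=18: ✗
ticket_id=19: ✗
ticket_id=20: ✗
sec_sum = 9 + 34 = 43

low_avg=50, low_sum=485, sec_sum=43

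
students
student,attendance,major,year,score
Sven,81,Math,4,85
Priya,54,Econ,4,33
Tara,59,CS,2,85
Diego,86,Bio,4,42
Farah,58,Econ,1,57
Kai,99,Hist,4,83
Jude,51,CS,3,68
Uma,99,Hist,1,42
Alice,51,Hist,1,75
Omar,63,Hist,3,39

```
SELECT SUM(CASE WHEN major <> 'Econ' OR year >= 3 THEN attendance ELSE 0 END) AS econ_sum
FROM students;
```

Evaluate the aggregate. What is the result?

643

student=Sven: ✓ → 81
student=Priya: ✓ → 54
student=Tara: ✓ → 59
student=Diego: ✓ → 86
student=Farah: ✗
student=Kai: ✓ → 99
student=Jude: ✓ → 51
student=Uma: ✓ → 99
student=Alice: ✓ → 51
student=Omar: ✓ → 63
econ_sum = 81 + 54 + 59 + 86 + 99 + 51 + 99 + 51 + 63 = 643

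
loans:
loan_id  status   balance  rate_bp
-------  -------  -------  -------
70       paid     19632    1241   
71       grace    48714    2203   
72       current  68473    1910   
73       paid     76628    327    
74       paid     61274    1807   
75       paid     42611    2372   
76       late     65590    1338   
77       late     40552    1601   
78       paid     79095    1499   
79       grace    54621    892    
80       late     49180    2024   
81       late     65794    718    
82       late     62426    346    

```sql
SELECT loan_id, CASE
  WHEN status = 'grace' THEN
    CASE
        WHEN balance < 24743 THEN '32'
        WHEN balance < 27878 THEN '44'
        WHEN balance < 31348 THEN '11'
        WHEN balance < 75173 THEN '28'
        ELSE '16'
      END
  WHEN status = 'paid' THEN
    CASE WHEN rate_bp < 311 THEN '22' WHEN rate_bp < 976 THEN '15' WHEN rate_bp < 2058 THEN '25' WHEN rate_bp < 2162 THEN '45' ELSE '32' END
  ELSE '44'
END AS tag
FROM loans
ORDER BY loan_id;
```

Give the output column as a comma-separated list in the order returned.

25, 28, 44, 15, 25, 32, 44, 44, 25, 28, 44, 44, 44

loan_id=70: status='paid' → inner[rate_bp < 2058] → 25
loan_id=71: status='grace' → inner[balance < 75173] → 28
loan_id=72: status='current' → outer ELSE → 44
loan_id=73: status='paid' → inner[rate_bp < 976] → 15
loan_id=74: status='paid' → inner[rate_bp < 2058] → 25
loan_id=75: status='paid' → inner[ELSE] → 32
loan_id=76: status='late' → outer ELSE → 44
loan_id=77: status='late' → outer ELSE → 44
loan_id=78: status='paid' → inner[rate_bp < 2058] → 25
loan_id=79: status='grace' → inner[balance < 75173] → 28
loan_id=80: status='late' → outer ELSE → 44
loan_id=81: status='late' → outer ELSE → 44
loan_id=82: status='late' → outer ELSE → 44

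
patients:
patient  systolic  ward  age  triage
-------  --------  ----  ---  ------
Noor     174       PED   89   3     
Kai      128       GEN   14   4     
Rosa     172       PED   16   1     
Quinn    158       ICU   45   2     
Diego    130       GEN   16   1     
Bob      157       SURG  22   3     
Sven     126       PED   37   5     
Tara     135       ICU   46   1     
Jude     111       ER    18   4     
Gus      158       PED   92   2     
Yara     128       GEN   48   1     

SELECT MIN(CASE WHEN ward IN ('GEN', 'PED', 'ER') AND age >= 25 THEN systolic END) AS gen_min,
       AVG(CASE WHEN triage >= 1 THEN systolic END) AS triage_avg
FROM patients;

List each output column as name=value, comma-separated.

gen_min=126, triage_avg=143.3636363636

[gen_min: ward IN ('GEN', 'PED', 'ER') AND age >= 25]
patient=Noor: ✓ → 174
patient=Kai: ✗
patient=Rosa: ✗
patient=Quinn: ✗
patient=Diego: ✗
patient=Bob: ✗
patient=Sven: ✓ → 126
patient=Tara: ✗
patient=Jude: ✗
patient=Gus: ✓ → 158
patient=Yara: ✓ → 128
gen_min = MIN(174, 126, 158, 128) = 126
—
[triage_avg: triage >= 1]
patient=Noor: ✓ → 174
patient=Kai: ✓ → 128
patient=Rosa: ✓ → 172
patient=Quinn: ✓ → 158
patient=Diego: ✓ → 130
patient=Bob: ✓ → 157
patient=Sven: ✓ → 126
patient=Tara: ✓ → 135
patient=Jude: ✓ → 111
patient=Gus: ✓ → 158
patient=Yara: ✓ → 128
triage_avg = (174 + 128 + 172 + 158 + 130 + 157 + 126 + 135 + 111 + 158 + 128) / 11 = 143.3636363636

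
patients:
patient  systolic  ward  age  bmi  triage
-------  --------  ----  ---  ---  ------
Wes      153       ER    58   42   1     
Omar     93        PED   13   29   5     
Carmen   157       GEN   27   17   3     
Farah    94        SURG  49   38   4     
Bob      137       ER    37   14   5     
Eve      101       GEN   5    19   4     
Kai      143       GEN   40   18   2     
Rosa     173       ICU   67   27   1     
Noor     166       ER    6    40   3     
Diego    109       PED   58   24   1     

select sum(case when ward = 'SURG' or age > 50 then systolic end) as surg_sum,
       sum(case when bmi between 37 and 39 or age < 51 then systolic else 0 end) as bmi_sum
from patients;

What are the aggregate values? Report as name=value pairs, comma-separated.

[surg_sum: ward = 'SURG' or age > 50]
patient=Wes: ✓ → 153
patient=Omar: ✗
patient=Carmen: ✗
patient=Farah: ✓ → 94
patient=Bob: ✗
patient=Eve: ✗
patient=Kai: ✗
patient=Rosa: ✓ → 173
patient=Noor: ✗
patient=Diego: ✓ → 109
surg_sum = 153 + 94 + 173 + 109 = 529
—
[bmi_sum: bmi between 37 and 39 or age < 51]
patient=Wes: ✗
patient=Omar: ✓ → 93
patient=Carmen: ✓ → 157
patient=Farah: ✓ → 94
patient=Bob: ✓ → 137
patient=Eve: ✓ → 101
patient=Kai: ✓ → 143
patient=Rosa: ✗
patient=Noor: ✓ → 166
patient=Diego: ✗
bmi_sum = 93 + 157 + 94 + 137 + 101 + 143 + 166 = 891

surg_sum=529, bmi_sum=891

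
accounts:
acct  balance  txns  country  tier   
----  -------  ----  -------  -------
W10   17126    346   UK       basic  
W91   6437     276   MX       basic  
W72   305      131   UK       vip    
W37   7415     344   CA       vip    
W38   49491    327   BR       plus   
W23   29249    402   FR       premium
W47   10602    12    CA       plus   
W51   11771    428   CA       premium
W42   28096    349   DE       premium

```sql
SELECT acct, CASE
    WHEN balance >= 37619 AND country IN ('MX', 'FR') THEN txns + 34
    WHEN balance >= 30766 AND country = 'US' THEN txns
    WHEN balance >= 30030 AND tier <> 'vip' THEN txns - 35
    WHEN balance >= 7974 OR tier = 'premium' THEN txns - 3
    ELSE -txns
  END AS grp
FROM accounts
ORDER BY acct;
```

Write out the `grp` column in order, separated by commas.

343, 399, -344, 292, 346, 9, 425, -131, -276

acct=W10: balance >= 7974 OR tier = 'premium' → 343
acct=W23: balance >= 7974 OR tier = 'premium' → 399
acct=W37: ELSE → -344
acct=W38: balance >= 30030 AND tier <> 'vip' → 292
acct=W42: balance >= 7974 OR tier = 'premium' → 346
acct=W47: balance >= 7974 OR tier = 'premium' → 9
acct=W51: balance >= 7974 OR tier = 'premium' → 425
acct=W72: ELSE → -131
acct=W91: ELSE → -276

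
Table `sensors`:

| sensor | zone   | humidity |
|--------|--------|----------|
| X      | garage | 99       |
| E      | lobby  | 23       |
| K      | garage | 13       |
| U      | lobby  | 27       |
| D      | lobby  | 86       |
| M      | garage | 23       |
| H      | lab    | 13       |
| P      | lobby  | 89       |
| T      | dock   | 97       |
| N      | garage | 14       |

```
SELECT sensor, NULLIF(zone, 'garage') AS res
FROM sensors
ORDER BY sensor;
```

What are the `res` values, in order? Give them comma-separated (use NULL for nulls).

sensor=D: zone=lobby vs garage: differ → lobby
sensor=E: zone=lobby vs garage: differ → lobby
sensor=H: zone=lab vs garage: differ → lab
sensor=K: zone=garage vs garage: equal → NULL
sensor=M: zone=garage vs garage: equal → NULL
sensor=N: zone=garage vs garage: equal → NULL
sensor=P: zone=lobby vs garage: differ → lobby
sensor=T: zone=dock vs garage: differ → dock
sensor=U: zone=lobby vs garage: differ → lobby
sensor=X: zone=garage vs garage: equal → NULL

lobby, lobby, lab, NULL, NULL, NULL, lobby, dock, lobby, NULL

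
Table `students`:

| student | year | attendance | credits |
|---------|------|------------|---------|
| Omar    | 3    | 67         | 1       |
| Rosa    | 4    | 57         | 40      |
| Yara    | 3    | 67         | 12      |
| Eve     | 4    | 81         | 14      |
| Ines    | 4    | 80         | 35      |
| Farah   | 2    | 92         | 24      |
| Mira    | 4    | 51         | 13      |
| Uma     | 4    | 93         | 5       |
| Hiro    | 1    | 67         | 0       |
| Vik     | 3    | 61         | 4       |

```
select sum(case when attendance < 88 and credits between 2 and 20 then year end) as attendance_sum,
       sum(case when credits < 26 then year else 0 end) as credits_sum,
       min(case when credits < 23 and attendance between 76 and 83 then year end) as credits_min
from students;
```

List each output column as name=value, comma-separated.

[attendance_sum: attendance < 88 and credits between 2 and 20]
student=Omar: ✗
student=Rosa: ✗
student=Yara: ✓ → 3
student=Eve: ✓ → 4
student=Ines: ✗
student=Farah: ✗
student=Mira: ✓ → 4
student=Uma: ✗
student=Hiro: ✗
student=Vik: ✓ → 3
attendance_sum = 3 + 4 + 4 + 3 = 14
—
[credits_sum: credits < 26]
student=Omar: ✓ → 3
student=Rosa: ✗
student=Yara: ✓ → 3
student=Eve: ✓ → 4
student=Ines: ✗
student=Farah: ✓ → 2
student=Mira: ✓ → 4
student=Uma: ✓ → 4
student=Hiro: ✓ → 1
student=Vik: ✓ → 3
credits_sum = 3 + 3 + 4 + 2 + 4 + 4 + 1 + 3 = 24
—
[credits_min: credits < 23 and attendance between 76 and 83]
student=Omar: ✗
student=Rosa: ✗
student=Yara: ✗
student=Eve: ✓ → 4
student=Ines: ✗
student=Farah: ✗
student=Mira: ✗
student=Uma: ✗
student=Hiro: ✗
student=Vik: ✗
credits_min = MIN(4) = 4

attendance_sum=14, credits_sum=24, credits_min=4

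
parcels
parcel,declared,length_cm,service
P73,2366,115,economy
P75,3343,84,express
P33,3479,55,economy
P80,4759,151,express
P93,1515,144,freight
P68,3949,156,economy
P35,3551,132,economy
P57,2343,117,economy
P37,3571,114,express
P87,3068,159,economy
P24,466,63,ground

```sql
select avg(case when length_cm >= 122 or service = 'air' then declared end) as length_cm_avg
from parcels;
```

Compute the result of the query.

parcel=P73: ✗
parcel=P75: ✗
parcel=P33: ✗
parcel=P80: ✓ → 4759
parcel=P93: ✓ → 1515
parcel=P68: ✓ → 3949
parcel=P35: ✓ → 3551
parcel=P57: ✗
parcel=P37: ✗
parcel=P87: ✓ → 3068
parcel=P24: ✗
length_cm_avg = (4759 + 1515 + 3949 + 3551 + 3068) / 5 = 3368.4

3368.4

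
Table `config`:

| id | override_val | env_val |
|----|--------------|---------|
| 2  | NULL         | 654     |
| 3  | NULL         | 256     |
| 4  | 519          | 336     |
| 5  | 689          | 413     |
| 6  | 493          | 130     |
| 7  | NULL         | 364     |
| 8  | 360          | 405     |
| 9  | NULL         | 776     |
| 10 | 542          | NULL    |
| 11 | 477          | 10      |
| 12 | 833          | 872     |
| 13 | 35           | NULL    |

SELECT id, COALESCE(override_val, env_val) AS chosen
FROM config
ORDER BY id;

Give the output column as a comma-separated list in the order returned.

id=2: override_val=NULL, env_val=654 → 654
id=3: override_val=NULL, env_val=256 → 256
id=4: override_val=519 → 519
id=5: override_val=689 → 689
id=6: override_val=493 → 493
id=7: override_val=NULL, env_val=364 → 364
id=8: override_val=360 → 360
id=9: override_val=NULL, env_val=776 → 776
id=10: override_val=542 → 542
id=11: override_val=477 → 477
id=12: override_val=833 → 833
id=13: override_val=35 → 35

654, 256, 519, 689, 493, 364, 360, 776, 542, 477, 833, 35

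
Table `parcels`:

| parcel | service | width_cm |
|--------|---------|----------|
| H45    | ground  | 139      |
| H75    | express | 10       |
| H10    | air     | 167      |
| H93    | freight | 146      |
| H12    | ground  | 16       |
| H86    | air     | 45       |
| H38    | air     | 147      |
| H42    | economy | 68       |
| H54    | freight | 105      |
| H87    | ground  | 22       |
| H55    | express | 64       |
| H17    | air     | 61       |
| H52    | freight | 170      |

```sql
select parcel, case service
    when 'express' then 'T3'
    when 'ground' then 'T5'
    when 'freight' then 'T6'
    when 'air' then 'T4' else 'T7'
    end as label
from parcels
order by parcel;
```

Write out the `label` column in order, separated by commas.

parcel=H10: service='air' → T4
parcel=H12: service='ground' → T5
parcel=H17: service='air' → T4
parcel=H38: service='air' → T4
parcel=H42: ELSE → T7
parcel=H45: service='ground' → T5
parcel=H52: service='freight' → T6
parcel=H54: service='freight' → T6
parcel=H55: service='express' → T3
parcel=H75: service='express' → T3
parcel=H86: service='air' → T4
parcel=H87: service='ground' → T5
parcel=H93: service='freight' → T6

T4, T5, T4, T4, T7, T5, T6, T6, T3, T3, T4, T5, T6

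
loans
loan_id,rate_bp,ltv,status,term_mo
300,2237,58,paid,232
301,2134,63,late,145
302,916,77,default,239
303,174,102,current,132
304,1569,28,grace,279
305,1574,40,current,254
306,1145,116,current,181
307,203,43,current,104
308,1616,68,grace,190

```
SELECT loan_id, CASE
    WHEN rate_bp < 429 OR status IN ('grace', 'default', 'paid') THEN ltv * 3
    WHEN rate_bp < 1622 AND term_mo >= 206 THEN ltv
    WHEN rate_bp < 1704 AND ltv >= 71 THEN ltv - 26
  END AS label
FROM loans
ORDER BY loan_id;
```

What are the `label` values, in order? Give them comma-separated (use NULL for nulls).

loan_id=300: rate_bp < 429 OR status IN ('grace', 'default', 'paid') → 174
loan_id=301: (no match → NULL) → NULL
loan_id=302: rate_bp < 429 OR status IN ('grace', 'default', 'paid') → 231
loan_id=303: rate_bp < 429 OR status IN ('grace', 'default', 'paid') → 306
loan_id=304: rate_bp < 429 OR status IN ('grace', 'default', 'paid') → 84
loan_id=305: rate_bp < 1622 AND term_mo >= 206 → 40
loan_id=306: rate_bp < 1704 AND ltv >= 71 → 90
loan_id=307: rate_bp < 429 OR status IN ('grace', 'default', 'paid') → 129
loan_id=308: rate_bp < 429 OR status IN ('grace', 'default', 'paid') → 204

174, NULL, 231, 306, 84, 40, 90, 129, 204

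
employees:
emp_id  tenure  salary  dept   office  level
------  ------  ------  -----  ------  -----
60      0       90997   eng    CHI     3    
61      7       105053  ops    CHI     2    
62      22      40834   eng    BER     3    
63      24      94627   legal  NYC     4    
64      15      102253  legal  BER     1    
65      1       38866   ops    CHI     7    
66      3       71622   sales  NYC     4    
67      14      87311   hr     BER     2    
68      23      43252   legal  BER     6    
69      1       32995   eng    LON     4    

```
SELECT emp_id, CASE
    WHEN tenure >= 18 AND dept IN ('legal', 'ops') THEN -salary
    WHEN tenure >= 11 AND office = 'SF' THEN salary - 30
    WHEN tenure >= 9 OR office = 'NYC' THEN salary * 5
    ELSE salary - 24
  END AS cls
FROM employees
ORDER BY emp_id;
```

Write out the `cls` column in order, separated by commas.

90973, 105029, 204170, -94627, 511265, 38842, 358110, 436555, -43252, 32971

emp_id=60: ELSE → 90973
emp_id=61: ELSE → 105029
emp_id=62: tenure >= 9 OR office = 'NYC' → 204170
emp_id=63: tenure >= 18 AND dept IN ('legal', 'ops') → -94627
emp_id=64: tenure >= 9 OR office = 'NYC' → 511265
emp_id=65: ELSE → 38842
emp_id=66: tenure >= 9 OR office = 'NYC' → 358110
emp_id=67: tenure >= 9 OR office = 'NYC' → 436555
emp_id=68: tenure >= 18 AND dept IN ('legal', 'ops') → -43252
emp_id=69: ELSE → 32971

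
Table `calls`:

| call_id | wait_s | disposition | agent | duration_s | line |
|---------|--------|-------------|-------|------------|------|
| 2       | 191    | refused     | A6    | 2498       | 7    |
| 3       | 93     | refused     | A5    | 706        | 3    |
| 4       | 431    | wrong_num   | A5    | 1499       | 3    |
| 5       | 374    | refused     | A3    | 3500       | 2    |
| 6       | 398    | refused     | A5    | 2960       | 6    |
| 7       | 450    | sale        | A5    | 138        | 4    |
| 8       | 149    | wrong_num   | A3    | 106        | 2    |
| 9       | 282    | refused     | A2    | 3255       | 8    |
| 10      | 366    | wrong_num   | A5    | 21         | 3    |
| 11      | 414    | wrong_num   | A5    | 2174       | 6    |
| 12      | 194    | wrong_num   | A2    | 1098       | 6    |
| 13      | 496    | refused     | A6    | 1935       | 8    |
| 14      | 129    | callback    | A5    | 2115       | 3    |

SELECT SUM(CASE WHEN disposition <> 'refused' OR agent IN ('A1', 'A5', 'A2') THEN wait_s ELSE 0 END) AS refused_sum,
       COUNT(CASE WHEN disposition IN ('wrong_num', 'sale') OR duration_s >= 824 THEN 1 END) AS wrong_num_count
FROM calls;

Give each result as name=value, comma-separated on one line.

refused_sum=2906, wrong_num_count=12

[refused_sum: disposition <> 'refused' OR agent IN ('A1', 'A5', 'A2')]
call_id=2: ✗
call_id=3: ✓ → 93
call_id=4: ✓ → 431
call_id=5: ✗
call_id=6: ✓ → 398
call_id=7: ✓ → 450
call_id=8: ✓ → 149
call_id=9: ✓ → 282
call_id=10: ✓ → 366
call_id=11: ✓ → 414
call_id=12: ✓ → 194
call_id=13: ✗
call_id=14: ✓ → 129
refused_sum = 93 + 431 + 398 + 450 + 149 + 282 + 366 + 414 + 194 + 129 = 2906
—
[wrong_num_count: disposition IN ('wrong_num', 'sale') OR duration_s >= 824]
call_id=2: ✓ → 1
call_id=3: ✗
call_id=4: ✓ → 1
call_id=5: ✓ → 1
call_id=6: ✓ → 1
call_id=7: ✓ → 1
call_id=8: ✓ → 1
call_id=9: ✓ → 1
call_id=10: ✓ → 1
call_id=11: ✓ → 1
call_id=12: ✓ → 1
call_id=13: ✓ → 1
call_id=14: ✓ → 1
wrong_num_count = COUNT(1, 1, 1, 1, 1, 1, 1, 1, 1, 1, 1, 1) = 12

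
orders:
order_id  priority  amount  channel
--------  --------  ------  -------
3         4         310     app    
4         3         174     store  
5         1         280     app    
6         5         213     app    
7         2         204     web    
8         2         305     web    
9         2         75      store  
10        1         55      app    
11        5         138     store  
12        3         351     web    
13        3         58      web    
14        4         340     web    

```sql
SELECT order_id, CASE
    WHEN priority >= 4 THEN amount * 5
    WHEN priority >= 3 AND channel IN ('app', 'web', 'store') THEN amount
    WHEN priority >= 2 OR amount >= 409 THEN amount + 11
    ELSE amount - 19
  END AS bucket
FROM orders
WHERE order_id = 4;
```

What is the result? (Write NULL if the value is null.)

order_id = 4: priority=3, amount=174, channel=store.
priority >= 4 → false
priority >= 3 AND channel IN ('app', 'web', 'store') → true → 174

174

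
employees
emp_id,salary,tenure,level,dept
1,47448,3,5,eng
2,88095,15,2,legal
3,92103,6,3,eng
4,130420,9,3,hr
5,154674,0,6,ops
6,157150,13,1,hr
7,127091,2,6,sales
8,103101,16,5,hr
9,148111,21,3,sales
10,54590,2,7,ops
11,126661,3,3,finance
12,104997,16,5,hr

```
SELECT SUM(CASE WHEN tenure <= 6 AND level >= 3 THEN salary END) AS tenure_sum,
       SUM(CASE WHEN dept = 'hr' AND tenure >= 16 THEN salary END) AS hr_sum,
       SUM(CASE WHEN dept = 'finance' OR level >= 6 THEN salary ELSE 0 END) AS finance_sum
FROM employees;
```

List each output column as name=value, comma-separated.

tenure_sum=602567, hr_sum=208098, finance_sum=463016

[tenure_sum: tenure <= 6 AND level >= 3]
emp_id=1: ✓ → 47448
emp_id=2: ✗
emp_id=3: ✓ → 92103
emp_id=4: ✗
emp_id=5: ✓ → 154674
emp_id=6: ✗
emp_id=7: ✓ → 127091
emp_id=8: ✗
emp_id=9: ✗
emp_id=10: ✓ → 54590
emp_id=11: ✓ → 126661
emp_id=12: ✗
tenure_sum = 47448 + 92103 + 154674 + 127091 + 54590 + 126661 = 602567
—
[hr_sum: dept = 'hr' AND tenure >= 16]
emp_id=1: ✗
emp_id=2: ✗
emp_id=3: ✗
emp_id=4: ✗
emp_id=5: ✗
emp_id=6: ✗
emp_id=7: ✗
emp_id=8: ✓ → 103101
emp_id=9: ✗
emp_id=10: ✗
emp_id=11: ✗
emp_id=12: ✓ → 104997
hr_sum = 103101 + 104997 = 208098
—
[finance_sum: dept = 'finance' OR level >= 6]
emp_id=1: ✗
emp_id=2: ✗
emp_id=3: ✗
emp_id=4: ✗
emp_id=5: ✓ → 154674
emp_id=6: ✗
emp_id=7: ✓ → 127091
emp_id=8: ✗
emp_id=9: ✗
emp_id=10: ✓ → 54590
emp_id=11: ✓ → 126661
emp_id=12: ✗
finance_sum = 154674 + 127091 + 54590 + 126661 = 463016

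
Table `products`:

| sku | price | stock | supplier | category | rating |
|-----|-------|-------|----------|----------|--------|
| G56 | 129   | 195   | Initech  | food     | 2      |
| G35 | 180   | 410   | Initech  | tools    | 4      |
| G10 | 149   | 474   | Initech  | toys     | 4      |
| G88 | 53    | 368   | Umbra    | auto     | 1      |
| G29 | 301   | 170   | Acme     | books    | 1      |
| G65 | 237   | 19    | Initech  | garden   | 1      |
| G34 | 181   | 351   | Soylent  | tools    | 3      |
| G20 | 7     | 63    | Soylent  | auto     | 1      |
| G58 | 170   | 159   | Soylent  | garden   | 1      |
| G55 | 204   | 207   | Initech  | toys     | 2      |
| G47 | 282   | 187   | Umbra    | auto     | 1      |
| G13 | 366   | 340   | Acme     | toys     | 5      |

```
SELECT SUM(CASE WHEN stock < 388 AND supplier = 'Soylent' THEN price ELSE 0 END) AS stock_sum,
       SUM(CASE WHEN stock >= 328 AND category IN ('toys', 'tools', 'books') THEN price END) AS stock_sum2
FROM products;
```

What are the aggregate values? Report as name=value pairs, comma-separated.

[stock_sum: stock < 388 AND supplier = 'Soylent']
sku=G56: ✗
sku=G35: ✗
sku=G10: ✗
sku=G88: ✗
sku=G29: ✗
sku=G65: ✗
sku=G34: ✓ → 181
sku=G20: ✓ → 7
sku=G58: ✓ → 170
sku=G55: ✗
sku=G47: ✗
sku=G13: ✗
stock_sum = 181 + 7 + 170 = 358
—
[stock_sum2: stock >= 328 AND category IN ('toys', 'tools', 'books')]
sku=G56: ✗
sku=G35: ✓ → 180
sku=G10: ✓ → 149
sku=G88: ✗
sku=G29: ✗
sku=G65: ✗
sku=G34: ✓ → 181
sku=G20: ✗
sku=G58: ✗
sku=G55: ✗
sku=G47: ✗
sku=G13: ✓ → 366
stock_sum2 = 180 + 149 + 181 + 366 = 876

stock_sum=358, stock_sum2=876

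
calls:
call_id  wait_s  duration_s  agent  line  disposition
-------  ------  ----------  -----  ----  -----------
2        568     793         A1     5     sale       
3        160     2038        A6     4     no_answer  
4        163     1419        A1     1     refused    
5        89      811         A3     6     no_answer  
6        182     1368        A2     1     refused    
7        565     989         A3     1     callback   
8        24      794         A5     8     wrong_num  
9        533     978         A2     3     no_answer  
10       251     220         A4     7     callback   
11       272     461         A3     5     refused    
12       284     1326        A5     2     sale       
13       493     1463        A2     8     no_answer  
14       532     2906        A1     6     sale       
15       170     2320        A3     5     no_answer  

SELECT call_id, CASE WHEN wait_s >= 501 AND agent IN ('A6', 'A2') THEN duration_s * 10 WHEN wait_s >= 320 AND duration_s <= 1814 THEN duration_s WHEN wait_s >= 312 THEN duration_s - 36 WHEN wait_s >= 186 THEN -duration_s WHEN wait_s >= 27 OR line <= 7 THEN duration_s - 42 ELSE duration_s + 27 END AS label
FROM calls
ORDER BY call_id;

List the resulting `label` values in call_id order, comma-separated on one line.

call_id=2: wait_s >= 320 AND duration_s <= 1814 → 793
call_id=3: wait_s >= 27 OR line <= 7 → 1996
call_id=4: wait_s >= 27 OR line <= 7 → 1377
call_id=5: wait_s >= 27 OR line <= 7 → 769
call_id=6: wait_s >= 27 OR line <= 7 → 1326
call_id=7: wait_s >= 320 AND duration_s <= 1814 → 989
call_id=8: ELSE → 821
call_id=9: wait_s >= 501 AND agent IN ('A6', 'A2') → 9780
call_id=10: wait_s >= 186 → -220
call_id=11: wait_s >= 186 → -461
call_id=12: wait_s >= 186 → -1326
call_id=13: wait_s >= 320 AND duration_s <= 1814 → 1463
call_id=14: wait_s >= 312 → 2870
call_id=15: wait_s >= 27 OR line <= 7 → 2278

793, 1996, 1377, 769, 1326, 989, 821, 9780, -220, -461, -1326, 1463, 2870, 2278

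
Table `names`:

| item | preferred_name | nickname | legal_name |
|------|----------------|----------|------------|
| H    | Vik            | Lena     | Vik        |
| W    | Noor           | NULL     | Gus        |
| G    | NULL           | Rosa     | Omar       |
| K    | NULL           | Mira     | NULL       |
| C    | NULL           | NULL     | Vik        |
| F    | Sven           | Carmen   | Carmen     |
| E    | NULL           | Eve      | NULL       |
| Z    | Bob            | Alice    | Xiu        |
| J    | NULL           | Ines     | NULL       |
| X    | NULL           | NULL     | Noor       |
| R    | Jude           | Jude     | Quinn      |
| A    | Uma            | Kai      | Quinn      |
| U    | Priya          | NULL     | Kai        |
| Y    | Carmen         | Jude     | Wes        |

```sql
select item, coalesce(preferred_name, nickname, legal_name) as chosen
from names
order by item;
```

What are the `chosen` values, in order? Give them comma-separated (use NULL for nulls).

Uma, Vik, Eve, Sven, Rosa, Vik, Ines, Mira, Jude, Priya, Noor, Noor, Carmen, Bob

item=A: preferred_name=Uma → Uma
item=C: preferred_name=NULL, nickname=NULL, legal_name=Vik → Vik
item=E: preferred_name=NULL, nickname=Eve → Eve
item=F: preferred_name=Sven → Sven
item=G: preferred_name=NULL, nickname=Rosa → Rosa
item=H: preferred_name=Vik → Vik
item=J: preferred_name=NULL, nickname=Ines → Ines
item=K: preferred_name=NULL, nickname=Mira → Mira
item=R: preferred_name=Jude → Jude
item=U: preferred_name=Priya → Priya
item=W: preferred_name=Noor → Noor
item=X: preferred_name=NULL, nickname=NULL, legal_name=Noor → Noor
item=Y: preferred_name=Carmen → Carmen
item=Z: preferred_name=Bob → Bob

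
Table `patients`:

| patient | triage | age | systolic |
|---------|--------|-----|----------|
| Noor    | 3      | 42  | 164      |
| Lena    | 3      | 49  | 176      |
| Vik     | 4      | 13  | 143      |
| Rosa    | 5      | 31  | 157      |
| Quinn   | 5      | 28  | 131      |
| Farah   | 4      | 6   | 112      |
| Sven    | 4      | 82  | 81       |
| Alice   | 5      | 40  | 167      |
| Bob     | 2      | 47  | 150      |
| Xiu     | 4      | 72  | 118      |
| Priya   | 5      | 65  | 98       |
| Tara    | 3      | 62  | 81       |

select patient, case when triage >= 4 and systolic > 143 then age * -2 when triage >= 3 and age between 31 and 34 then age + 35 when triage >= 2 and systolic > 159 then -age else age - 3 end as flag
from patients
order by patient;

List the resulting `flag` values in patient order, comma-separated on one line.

-80, 44, 3, -49, -42, 62, 25, -62, 79, 59, 10, 69

patient=Alice: triage >= 4 and systolic > 143 → -80
patient=Bob: ELSE → 44
patient=Farah: ELSE → 3
patient=Lena: triage >= 2 and systolic > 159 → -49
patient=Noor: triage >= 2 and systolic > 159 → -42
patient=Priya: ELSE → 62
patient=Quinn: ELSE → 25
patient=Rosa: triage >= 4 and systolic > 143 → -62
patient=Sven: ELSE → 79
patient=Tara: ELSE → 59
patient=Vik: ELSE → 10
patient=Xiu: ELSE → 69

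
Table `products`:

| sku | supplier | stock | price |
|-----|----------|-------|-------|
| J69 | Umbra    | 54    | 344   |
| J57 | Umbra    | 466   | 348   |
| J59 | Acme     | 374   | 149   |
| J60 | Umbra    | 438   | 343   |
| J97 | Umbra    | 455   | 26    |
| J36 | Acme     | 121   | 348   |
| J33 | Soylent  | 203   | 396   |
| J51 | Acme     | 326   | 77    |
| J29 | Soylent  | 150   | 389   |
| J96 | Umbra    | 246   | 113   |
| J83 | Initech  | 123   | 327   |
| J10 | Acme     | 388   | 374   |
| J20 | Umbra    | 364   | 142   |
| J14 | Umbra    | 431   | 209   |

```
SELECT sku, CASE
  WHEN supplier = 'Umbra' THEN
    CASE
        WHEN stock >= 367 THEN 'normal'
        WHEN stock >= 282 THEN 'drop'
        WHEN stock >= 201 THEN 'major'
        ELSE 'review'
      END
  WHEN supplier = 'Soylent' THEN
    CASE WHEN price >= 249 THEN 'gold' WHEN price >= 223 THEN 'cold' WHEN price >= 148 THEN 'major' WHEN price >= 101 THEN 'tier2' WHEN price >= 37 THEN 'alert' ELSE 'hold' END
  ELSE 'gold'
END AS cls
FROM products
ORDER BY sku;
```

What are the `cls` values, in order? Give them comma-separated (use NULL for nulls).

gold, normal, drop, gold, gold, gold, gold, normal, gold, normal, review, gold, major, normal

sku=J10: supplier='Acme' → outer ELSE → gold
sku=J14: supplier='Umbra' → inner[stock >= 367] → normal
sku=J20: supplier='Umbra' → inner[stock >= 282] → drop
sku=J29: supplier='Soylent' → inner[price >= 249] → gold
sku=J33: supplier='Soylent' → inner[price >= 249] → gold
sku=J36: supplier='Acme' → outer ELSE → gold
sku=J51: supplier='Acme' → outer ELSE → gold
sku=J57: supplier='Umbra' → inner[stock >= 367] → normal
sku=J59: supplier='Acme' → outer ELSE → gold
sku=J60: supplier='Umbra' → inner[stock >= 367] → normal
sku=J69: supplier='Umbra' → inner[ELSE] → review
sku=J83: supplier='Initech' → outer ELSE → gold
sku=J96: supplier='Umbra' → inner[stock >= 201] → major
sku=J97: supplier='Umbra' → inner[stock >= 367] → normal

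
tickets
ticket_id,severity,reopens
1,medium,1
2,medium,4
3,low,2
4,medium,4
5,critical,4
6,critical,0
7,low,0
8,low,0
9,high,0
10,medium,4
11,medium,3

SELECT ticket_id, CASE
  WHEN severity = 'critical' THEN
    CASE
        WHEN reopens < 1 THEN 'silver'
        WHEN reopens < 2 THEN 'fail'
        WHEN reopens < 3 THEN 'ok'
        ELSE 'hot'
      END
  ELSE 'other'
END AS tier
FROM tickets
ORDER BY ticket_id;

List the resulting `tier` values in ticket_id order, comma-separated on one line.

ticket_id=1: severity='medium' → outer ELSE → other
ticket_id=2: severity='medium' → outer ELSE → other
ticket_id=3: severity='low' → outer ELSE → other
ticket_id=4: severity='medium' → outer ELSE → other
ticket_id=5: severity='critical' → inner[ELSE] → hot
ticket_id=6: severity='critical' → inner[reopens < 1] → silver
ticket_id=7: severity='low' → outer ELSE → other
ticket_id=8: severity='low' → outer ELSE → other
ticket_id=9: severity='high' → outer ELSE → other
ticket_id=10: severity='medium' → outer ELSE → other
ticket_id=11: severity='medium' → outer ELSE → other

other, other, other, other, hot, silver, other, other, other, other, other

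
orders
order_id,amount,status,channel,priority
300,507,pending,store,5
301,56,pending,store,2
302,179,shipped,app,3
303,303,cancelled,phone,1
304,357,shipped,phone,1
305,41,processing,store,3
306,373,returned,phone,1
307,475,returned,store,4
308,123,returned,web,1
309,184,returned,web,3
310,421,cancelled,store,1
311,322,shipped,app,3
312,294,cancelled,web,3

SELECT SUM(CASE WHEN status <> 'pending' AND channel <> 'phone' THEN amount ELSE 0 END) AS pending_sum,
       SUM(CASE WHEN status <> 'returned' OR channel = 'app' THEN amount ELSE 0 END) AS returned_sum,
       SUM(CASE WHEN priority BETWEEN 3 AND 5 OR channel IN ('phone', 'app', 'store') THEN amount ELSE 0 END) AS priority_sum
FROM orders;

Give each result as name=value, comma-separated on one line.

[pending_sum: status <> 'pending' AND channel <> 'phone']
order_id=300: ✗
order_id=301: ✗
order_id=302: ✓ → 179
order_id=303: ✗
order_id=304: ✗
order_id=305: ✓ → 41
order_id=306: ✗
order_id=307: ✓ → 475
order_id=308: ✓ → 123
order_id=309: ✓ → 184
order_id=310: ✓ → 421
order_id=311: ✓ → 322
order_id=312: ✓ → 294
pending_sum = 179 + 41 + 475 + 123 + 184 + 421 + 322 + 294 = 2039
—
[returned_sum: status <> 'returned' OR channel = 'app']
order_id=300: ✓ → 507
order_id=301: ✓ → 56
order_id=302: ✓ → 179
order_id=303: ✓ → 303
order_id=304: ✓ → 357
order_id=305: ✓ → 41
order_id=306: ✗
order_id=307: ✗
order_id=308: ✗
order_id=309: ✗
order_id=310: ✓ → 421
order_id=311: ✓ → 322
order_id=312: ✓ → 294
returned_sum = 507 + 56 + 179 + 303 + 357 + 41 + 421 + 322 + 294 = 2480
—
[priority_sum: priority BETWEEN 3 AND 5 OR channel IN ('phone', 'app', 'store')]
order_id=300: ✓ → 507
order_id=301: ✓ → 56
order_id=302: ✓ → 179
order_id=303: ✓ → 303
order_id=304: ✓ → 357
order_id=305: ✓ → 41
order_id=306: ✓ → 373
order_id=307: ✓ → 475
order_id=308: ✗
order_id=309: ✓ → 184
order_id=310: ✓ → 421
order_id=311: ✓ → 322
order_id=312: ✓ → 294
priority_sum = 507 + 56 + 179 + 303 + 357 + 41 + 373 + 475 + 184 + 421 + 322 + 294 = 3512

pending_sum=2039, returned_sum=2480, priority_sum=3512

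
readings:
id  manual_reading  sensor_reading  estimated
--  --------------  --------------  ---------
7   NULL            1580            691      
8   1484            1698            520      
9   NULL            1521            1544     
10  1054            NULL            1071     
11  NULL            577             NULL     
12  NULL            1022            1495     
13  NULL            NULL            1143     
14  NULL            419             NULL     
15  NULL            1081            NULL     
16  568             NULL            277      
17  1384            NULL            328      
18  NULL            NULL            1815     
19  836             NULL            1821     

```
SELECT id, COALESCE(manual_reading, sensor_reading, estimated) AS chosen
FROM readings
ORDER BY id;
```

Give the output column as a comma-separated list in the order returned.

id=7: manual_reading=NULL, sensor_reading=1580 → 1580
id=8: manual_reading=1484 → 1484
id=9: manual_reading=NULL, sensor_reading=1521 → 1521
id=10: manual_reading=1054 → 1054
id=11: manual_reading=NULL, sensor_reading=577 → 577
id=12: manual_reading=NULL, sensor_reading=1022 → 1022
id=13: manual_reading=NULL, sensor_reading=NULL, estimated=1143 → 1143
id=14: manual_reading=NULL, sensor_reading=419 → 419
id=15: manual_reading=NULL, sensor_reading=1081 → 1081
id=16: manual_reading=568 → 568
id=17: manual_reading=1384 → 1384
id=18: manual_reading=NULL, sensor_reading=NULL, estimated=1815 → 1815
id=19: manual_reading=836 → 836

1580, 1484, 1521, 1054, 577, 1022, 1143, 419, 1081, 568, 1384, 1815, 836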